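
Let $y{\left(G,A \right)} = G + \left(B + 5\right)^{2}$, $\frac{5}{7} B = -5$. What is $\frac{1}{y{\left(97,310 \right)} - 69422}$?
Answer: $- \frac{1}{69321} \approx -1.4426 \cdot 10^{-5}$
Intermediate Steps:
$B = -7$ ($B = \frac{7}{5} \left(-5\right) = -7$)
$y{\left(G,A \right)} = 4 + G$ ($y{\left(G,A \right)} = G + \left(-7 + 5\right)^{2} = G + \left(-2\right)^{2} = G + 4 = 4 + G$)
$\frac{1}{y{\left(97,310 \right)} - 69422} = \frac{1}{\left(4 + 97\right) - 69422} = \frac{1}{101 - 69422} = \frac{1}{-69321} = - \frac{1}{69321}$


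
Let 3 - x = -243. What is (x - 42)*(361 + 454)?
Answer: 166260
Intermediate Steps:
x = 246 (x = 3 - 1*(-243) = 3 + 243 = 246)
(x - 42)*(361 + 454) = (246 - 42)*(361 + 454) = 204*815 = 166260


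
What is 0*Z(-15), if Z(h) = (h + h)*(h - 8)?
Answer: 0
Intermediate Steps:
Z(h) = 2*h*(-8 + h) (Z(h) = (2*h)*(-8 + h) = 2*h*(-8 + h))
0*Z(-15) = 0*(2*(-15)*(-8 - 15)) = 0*(2*(-15)*(-23)) = 0*690 = 0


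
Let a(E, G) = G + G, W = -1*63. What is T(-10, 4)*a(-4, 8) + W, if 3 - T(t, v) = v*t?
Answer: 625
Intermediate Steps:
W = -63
T(t, v) = 3 - t*v (T(t, v) = 3 - v*t = 3 - t*v)
a(E, G) = 2*G
T(-10, 4)*a(-4, 8) + W = (3 - 1*(-10)*4)*(2*8) - 63 = (3 + 40)*16 - 63 = 43*16 - 63 = 688 - 63 = 625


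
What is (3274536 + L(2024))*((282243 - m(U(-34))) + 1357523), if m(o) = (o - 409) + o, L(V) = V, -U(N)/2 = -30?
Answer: 5373738610800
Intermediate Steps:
U(N) = 60 (U(N) = -2*(-30) = 60)
m(o) = -409 + 2*o (m(o) = (-409 + o) + o = -409 + 2*o)
(3274536 + L(2024))*((282243 - m(U(-34))) + 1357523) = (3274536 + 2024)*((282243 - (-409 + 2*60)) + 1357523) = 3276560*((282243 - (-409 + 120)) + 1357523) = 3276560*((282243 - 1*(-289)) + 1357523) = 3276560*((282243 + 289) + 1357523) = 3276560*(282532 + 1357523) = 3276560*1640055 = 5373738610800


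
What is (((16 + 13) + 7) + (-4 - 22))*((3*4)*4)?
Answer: 480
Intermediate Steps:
(((16 + 13) + 7) + (-4 - 22))*((3*4)*4) = ((29 + 7) - 26)*(12*4) = (36 - 26)*48 = 10*48 = 480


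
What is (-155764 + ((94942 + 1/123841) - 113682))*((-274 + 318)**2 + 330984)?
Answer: -7194650844389960/123841 ≈ -5.8096e+10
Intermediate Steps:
(-155764 + ((94942 + 1/123841) - 113682))*((-274 + 318)**2 + 330984) = (-155764 + ((94942 + 1/123841) - 113682))*(44**2 + 330984) = (-155764 + (11757712223/123841 - 113682))*(1936 + 330984) = (-155764 - 2320780339/123841)*332920 = -21610749863/123841*332920 = -7194650844389960/123841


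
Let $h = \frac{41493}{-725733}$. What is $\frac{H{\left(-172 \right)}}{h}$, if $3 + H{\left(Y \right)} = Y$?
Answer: $\frac{42334425}{13831} \approx 3060.8$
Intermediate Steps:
$H{\left(Y \right)} = -3 + Y$
$h = - \frac{13831}{241911}$ ($h = 41493 \left(- \frac{1}{725733}\right) = - \frac{13831}{241911} \approx -0.057174$)
$\frac{H{\left(-172 \right)}}{h} = \frac{-3 - 172}{- \frac{13831}{241911}} = \left(-175\right) \left(- \frac{241911}{13831}\right) = \frac{42334425}{13831}$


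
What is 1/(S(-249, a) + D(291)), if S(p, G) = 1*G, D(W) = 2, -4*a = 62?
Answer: -2/27 ≈ -0.074074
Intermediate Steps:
a = -31/2 (a = -1/4*62 = -31/2 ≈ -15.500)
S(p, G) = G
1/(S(-249, a) + D(291)) = 1/(-31/2 + 2) = 1/(-27/2) = -2/27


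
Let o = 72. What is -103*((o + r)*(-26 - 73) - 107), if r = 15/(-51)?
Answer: 12617500/17 ≈ 7.4221e+5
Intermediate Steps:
r = -5/17 (r = 15*(-1/51) = -5/17 ≈ -0.29412)
-103*((o + r)*(-26 - 73) - 107) = -103*((72 - 5/17)*(-26 - 73) - 107) = -103*((1219/17)*(-99) - 107) = -103*(-120681/17 - 107) = -103*(-122500/17) = 12617500/17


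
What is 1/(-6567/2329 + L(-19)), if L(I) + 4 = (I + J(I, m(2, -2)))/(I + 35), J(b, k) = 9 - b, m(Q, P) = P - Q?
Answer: -37264/233167 ≈ -0.15982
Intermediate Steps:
L(I) = -4 + 9/(35 + I) (L(I) = -4 + (I + (9 - I))/(I + 35) = -4 + 9/(35 + I))
1/(-6567/2329 + L(-19)) = 1/(-6567/2329 + (-131 - 4*(-19))/(35 - 19)) = 1/(-6567*1/2329 + (-131 + 76)/16) = 1/(-6567/2329 + (1/16)*(-55)) = 1/(-6567/2329 - 55/16) = 1/(-233167/37264) = -37264/233167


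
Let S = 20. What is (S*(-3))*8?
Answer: -480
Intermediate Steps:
(S*(-3))*8 = (20*(-3))*8 = -60*8 = -480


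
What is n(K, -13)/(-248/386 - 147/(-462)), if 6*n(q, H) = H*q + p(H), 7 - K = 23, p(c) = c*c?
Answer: -800371/4131 ≈ -193.75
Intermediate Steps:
p(c) = c**2
K = -16 (K = 7 - 1*23 = 7 - 23 = -16)
n(q, H) = H**2/6 + H*q/6 (n(q, H) = (H*q + H**2)/6 = (H**2 + H*q)/6 = H**2/6 + H*q/6)
n(K, -13)/(-248/386 - 147/(-462)) = ((1/6)*(-13)*(-13 - 16))/(-248/386 - 147/(-462)) = ((1/6)*(-13)*(-29))/(-248*1/386 - 147*(-1/462)) = 377/(6*(-124/193 + 7/22)) = 377/(6*(-1377/4246)) = (377/6)*(-4246/1377) = -800371/4131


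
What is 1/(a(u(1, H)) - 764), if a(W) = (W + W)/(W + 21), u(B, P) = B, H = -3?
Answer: -11/8403 ≈ -0.0013091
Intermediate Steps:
a(W) = 2*W/(21 + W) (a(W) = (2*W)/(21 + W) = 2*W/(21 + W))
1/(a(u(1, H)) - 764) = 1/(2*1/(21 + 1) - 764) = 1/(2*1/22 - 764) = 1/(2*1*(1/22) - 764) = 1/(1/11 - 764) = 1/(-8403/11) = -11/8403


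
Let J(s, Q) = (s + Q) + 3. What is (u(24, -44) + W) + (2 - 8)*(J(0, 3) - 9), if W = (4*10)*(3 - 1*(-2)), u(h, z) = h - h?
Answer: 218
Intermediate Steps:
u(h, z) = 0
J(s, Q) = 3 + Q + s (J(s, Q) = (Q + s) + 3 = 3 + Q + s)
W = 200 (W = 40*(3 + 2) = 40*5 = 200)
(u(24, -44) + W) + (2 - 8)*(J(0, 3) - 9) = (0 + 200) + (2 - 8)*((3 + 3 + 0) - 9) = 200 - 6*(6 - 9) = 200 - 6*(-3) = 200 + 18 = 218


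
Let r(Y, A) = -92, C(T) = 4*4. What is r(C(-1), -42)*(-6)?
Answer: 552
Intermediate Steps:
C(T) = 16
r(C(-1), -42)*(-6) = -92*(-6) = 552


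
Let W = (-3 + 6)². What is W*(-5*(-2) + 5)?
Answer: 135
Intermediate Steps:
W = 9 (W = 3² = 9)
W*(-5*(-2) + 5) = 9*(-5*(-2) + 5) = 9*(10 + 5) = 9*15 = 135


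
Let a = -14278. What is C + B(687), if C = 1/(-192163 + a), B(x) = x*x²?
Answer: 66936987850022/206441 ≈ 3.2424e+8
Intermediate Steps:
B(x) = x³
C = -1/206441 (C = 1/(-192163 - 14278) = 1/(-206441) = -1/206441 ≈ -4.8440e-6)
C + B(687) = -1/206441 + 687³ = -1/206441 + 324242703 = 66936987850022/206441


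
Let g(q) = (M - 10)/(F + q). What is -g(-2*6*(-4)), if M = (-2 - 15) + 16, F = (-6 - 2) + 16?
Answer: 11/56 ≈ 0.19643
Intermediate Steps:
F = 8 (F = -8 + 16 = 8)
M = -1 (M = -17 + 16 = -1)
g(q) = -11/(8 + q) (g(q) = (-1 - 10)/(8 + q) = -11/(8 + q))
-g(-2*6*(-4)) = -(-11)/(8 - 2*6*(-4)) = -(-11)/(8 - 1*12*(-4)) = -(-11)/(8 - 12*(-4)) = -(-11)/(8 + 48) = -(-11)/56 = -1*(-11/56) = 11/56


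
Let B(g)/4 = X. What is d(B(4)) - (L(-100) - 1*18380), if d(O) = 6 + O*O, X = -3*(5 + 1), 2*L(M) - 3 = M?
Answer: 47237/2 ≈ 23619.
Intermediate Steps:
L(M) = 3/2 + M/2
X = -18 (X = -3*6 = -18)
B(g) = -72 (B(g) = 4*(-18) = -72)
d(O) = 6 + O²
d(B(4)) - (L(-100) - 1*18380) = (6 + (-72)²) - ((3/2 + (½)*(-100)) - 1*18380) = (6 + 5184) - ((3/2 - 50) - 18380) = 5190 - (-97/2 - 18380) = 5190 - 1*(-36857/2) = 5190 + 36857/2 = 47237/2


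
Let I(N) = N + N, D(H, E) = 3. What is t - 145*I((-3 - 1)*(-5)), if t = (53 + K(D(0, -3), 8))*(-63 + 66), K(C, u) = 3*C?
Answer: -5614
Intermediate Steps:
I(N) = 2*N
t = 186 (t = (53 + 3*3)*(-63 + 66) = (53 + 9)*3 = 62*3 = 186)
t - 145*I((-3 - 1)*(-5)) = 186 - 290*(-3 - 1)*(-5) = 186 - 290*(-4*(-5)) = 186 - 290*20 = 186 - 145*40 = 186 - 5800 = -5614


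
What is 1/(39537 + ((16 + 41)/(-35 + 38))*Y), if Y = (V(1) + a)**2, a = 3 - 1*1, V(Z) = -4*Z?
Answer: 1/39613 ≈ 2.5244e-5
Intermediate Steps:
a = 2 (a = 3 - 1 = 2)
Y = 4 (Y = (-4*1 + 2)**2 = (-4 + 2)**2 = (-2)**2 = 4)
1/(39537 + ((16 + 41)/(-35 + 38))*Y) = 1/(39537 + ((16 + 41)/(-35 + 38))*4) = 1/(39537 + (57/3)*4) = 1/(39537 + (57*(1/3))*4) = 1/(39537 + 19*4) = 1/(39537 + 76) = 1/39613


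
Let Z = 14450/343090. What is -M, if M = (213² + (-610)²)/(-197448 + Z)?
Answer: 14322943921/6774241987 ≈ 2.1143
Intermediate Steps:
Z = 1445/34309 (Z = 14450*(1/343090) = 1445/34309 ≈ 0.042117)
M = -14322943921/6774241987 (M = (213² + (-610)²)/(-197448 + 1445/34309) = (45369 + 372100)/(-6774241987/34309) = 417469*(-34309/6774241987) = -14322943921/6774241987 ≈ -2.1143)
-M = -1*(-14322943921/6774241987) = 14322943921/6774241987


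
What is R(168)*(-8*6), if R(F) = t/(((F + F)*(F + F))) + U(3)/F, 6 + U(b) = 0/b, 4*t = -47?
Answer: 16175/9408 ≈ 1.7193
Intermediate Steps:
t = -47/4 (t = (¼)*(-47) = -47/4 ≈ -11.750)
U(b) = -6 (U(b) = -6 + 0/b = -6 + 0 = -6)
R(F) = -6/F - 47/(16*F²) (R(F) = -47/(4*(F + F)²) - 6/F = -47*1/(4*F²)/4 - 6/F = -47/(16*F²) - 6/F = -6/F - 47/(16*F²))
R(168)*(-8*6) = ((1/16)*(-47 - 96*168)/168²)*(-8*6) = ((1/16)*(1/28224)*(-47 - 16128))*(-48) = ((1/16)*(1/28224)*(-16175))*(-48) = -16175/451584*(-48) = 16175/9408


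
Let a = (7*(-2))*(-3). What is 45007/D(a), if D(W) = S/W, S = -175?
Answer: -270042/25 ≈ -10802.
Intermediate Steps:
a = 42 (a = -14*(-3) = 42)
D(W) = -175/W
45007/D(a) = 45007/((-175/42)) = 45007/((-175*1/42)) = 45007/(-25/6) = 45007*(-6/25) = -270042/25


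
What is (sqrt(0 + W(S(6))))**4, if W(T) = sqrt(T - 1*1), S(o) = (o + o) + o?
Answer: 17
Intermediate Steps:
S(o) = 3*o (S(o) = 2*o + o = 3*o)
W(T) = sqrt(-1 + T) (W(T) = sqrt(T - 1) = sqrt(-1 + T))
(sqrt(0 + W(S(6))))**4 = (sqrt(0 + sqrt(-1 + 3*6)))**4 = (sqrt(0 + sqrt(-1 + 18)))**4 = (sqrt(0 + sqrt(17)))**4 = (sqrt(sqrt(17)))**4 = (17**(1/4))**4 = 17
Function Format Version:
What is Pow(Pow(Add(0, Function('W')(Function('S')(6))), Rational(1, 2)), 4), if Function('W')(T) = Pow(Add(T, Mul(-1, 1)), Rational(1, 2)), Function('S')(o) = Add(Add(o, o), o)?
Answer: 17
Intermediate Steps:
Function('S')(o) = Mul(3, o) (Function('S')(o) = Add(Mul(2, o), o) = Mul(3, o))
Function('W')(T) = Pow(Add(-1, T), Rational(1, 2)) (Function('W')(T) = Pow(Add(T, -1), Rational(1, 2)) = Pow(Add(-1, T), Rational(1, 2)))
Pow(Pow(Add(0, Function('W')(Function('S')(6))), Rational(1, 2)), 4) = Pow(Pow(Add(0, Pow(Add(-1, Mul(3, 6)), Rational(1, 2))), Rational(1, 2)), 4) = Pow(Pow(Add(0, Pow(Add(-1, 18), Rational(1, 2))), Rational(1, 2)), 4) = Pow(Pow(Add(0, Pow(17, Rational(1, 2))), Rational(1, 2)), 4) = Pow(Pow(Pow(17, Rational(1, 2)), Rational(1, 2)), 4) = Pow(Pow(17, Rational(1, 4)), 4) = 17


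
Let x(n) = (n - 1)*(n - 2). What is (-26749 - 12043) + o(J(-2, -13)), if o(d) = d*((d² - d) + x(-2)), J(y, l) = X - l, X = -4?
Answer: -38036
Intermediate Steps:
x(n) = (-1 + n)*(-2 + n)
J(y, l) = -4 - l
o(d) = d*(12 + d² - d) (o(d) = d*((d² - d) + (2 + (-2)² - 3*(-2))) = d*((d² - d) + (2 + 4 + 6)) = d*((d² - d) + 12) = d*(12 + d² - d))
(-26749 - 12043) + o(J(-2, -13)) = (-26749 - 12043) + (-4 - 1*(-13))*(12 + (-4 - 1*(-13))² - (-4 - 1*(-13))) = -38792 + (-4 + 13)*(12 + (-4 + 13)² - (-4 + 13)) = -38792 + 9*(12 + 9² - 1*9) = -38792 + 9*(12 + 81 - 9) = -38792 + 9*84 = -38792 + 756 = -38036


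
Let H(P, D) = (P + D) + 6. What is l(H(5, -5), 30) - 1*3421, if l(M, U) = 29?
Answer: -3392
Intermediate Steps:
H(P, D) = 6 + D + P (H(P, D) = (D + P) + 6 = 6 + D + P)
l(H(5, -5), 30) - 1*3421 = 29 - 1*3421 = 29 - 3421 = -3392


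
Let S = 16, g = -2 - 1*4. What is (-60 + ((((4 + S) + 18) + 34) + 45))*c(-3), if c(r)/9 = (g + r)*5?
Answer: -23085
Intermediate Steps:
g = -6 (g = -2 - 4 = -6)
c(r) = -270 + 45*r (c(r) = 9*((-6 + r)*5) = 9*(-30 + 5*r) = -270 + 45*r)
(-60 + ((((4 + S) + 18) + 34) + 45))*c(-3) = (-60 + ((((4 + 16) + 18) + 34) + 45))*(-270 + 45*(-3)) = (-60 + (((20 + 18) + 34) + 45))*(-270 - 135) = (-60 + ((38 + 34) + 45))*(-405) = (-60 + (72 + 45))*(-405) = (-60 + 117)*(-405) = 57*(-405) = -23085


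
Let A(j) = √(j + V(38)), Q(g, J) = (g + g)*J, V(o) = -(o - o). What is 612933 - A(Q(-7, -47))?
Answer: 612933 - √658 ≈ 6.1291e+5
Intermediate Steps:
V(o) = 0 (V(o) = -1*0 = 0)
Q(g, J) = 2*J*g (Q(g, J) = (2*g)*J = 2*J*g)
A(j) = √j (A(j) = √(j + 0) = √j)
612933 - A(Q(-7, -47)) = 612933 - √(2*(-47)*(-7)) = 612933 - √658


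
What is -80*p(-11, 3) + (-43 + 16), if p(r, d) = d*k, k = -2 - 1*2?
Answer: 933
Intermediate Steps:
k = -4 (k = -2 - 2 = -4)
p(r, d) = -4*d (p(r, d) = d*(-4) = -4*d)
-80*p(-11, 3) + (-43 + 16) = -(-320)*3 + (-43 + 16) = -80*(-12) - 27 = 960 - 27 = 933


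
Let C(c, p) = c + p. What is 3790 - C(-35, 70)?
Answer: 3755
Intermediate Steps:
3790 - C(-35, 70) = 3790 - (-35 + 70) = 3790 - 1*35 = 3790 - 35 = 3755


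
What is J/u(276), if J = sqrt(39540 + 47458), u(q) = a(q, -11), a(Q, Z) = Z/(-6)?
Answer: 6*sqrt(86998)/11 ≈ 160.88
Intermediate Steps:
a(Q, Z) = -Z/6 (a(Q, Z) = Z*(-1/6) = -Z/6)
u(q) = 11/6 (u(q) = -1/6*(-11) = 11/6)
J = sqrt(86998) ≈ 294.95
J/u(276) = sqrt(86998)/(11/6) = sqrt(86998)*(6/11) = 6*sqrt(86998)/11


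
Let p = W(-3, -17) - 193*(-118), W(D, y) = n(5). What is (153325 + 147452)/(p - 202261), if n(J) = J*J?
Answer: -300777/179462 ≈ -1.6760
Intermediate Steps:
n(J) = J**2
W(D, y) = 25 (W(D, y) = 5**2 = 25)
p = 22799 (p = 25 - 193*(-118) = 25 + 22774 = 22799)
(153325 + 147452)/(p - 202261) = (153325 + 147452)/(22799 - 202261) = 300777/(-179462) = 300777*(-1/179462) = -300777/179462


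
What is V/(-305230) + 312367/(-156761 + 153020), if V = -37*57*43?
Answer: -95004519343/1141865430 ≈ -83.201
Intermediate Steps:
V = -90687 (V = -2109*43 = -90687)
V/(-305230) + 312367/(-156761 + 153020) = -90687/(-305230) + 312367/(-156761 + 153020) = -90687*(-1/305230) + 312367/(-3741) = 90687/305230 + 312367*(-1/3741) = 90687/305230 - 312367/3741 = -95004519343/1141865430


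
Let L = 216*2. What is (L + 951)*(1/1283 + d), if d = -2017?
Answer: -3578941230/1283 ≈ -2.7895e+6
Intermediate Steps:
L = 432
(L + 951)*(1/1283 + d) = (432 + 951)*(1/1283 - 2017) = 1383*(1/1283 - 2017) = 1383*(-2587810/1283) = -3578941230/1283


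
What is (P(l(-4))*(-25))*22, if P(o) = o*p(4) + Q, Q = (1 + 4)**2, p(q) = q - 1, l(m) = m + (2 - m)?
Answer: -17050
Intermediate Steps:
l(m) = 2
p(q) = -1 + q
Q = 25 (Q = 5**2 = 25)
P(o) = 25 + 3*o (P(o) = o*(-1 + 4) + 25 = o*3 + 25 = 3*o + 25 = 25 + 3*o)
(P(l(-4))*(-25))*22 = ((25 + 3*2)*(-25))*22 = ((25 + 6)*(-25))*22 = (31*(-25))*22 = -775*22 = -17050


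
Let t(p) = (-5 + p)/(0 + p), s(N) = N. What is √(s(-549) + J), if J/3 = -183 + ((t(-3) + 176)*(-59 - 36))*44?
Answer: I*√2241578 ≈ 1497.2*I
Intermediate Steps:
t(p) = (-5 + p)/p
J = -2241029 (J = 3*(-183 + (((-5 - 3)/(-3) + 176)*(-59 - 36))*44) = 3*(-183 + ((-⅓*(-8) + 176)*(-95))*44) = 3*(-183 + ((8/3 + 176)*(-95))*44) = 3*(-183 + ((536/3)*(-95))*44) = 3*(-183 - 50920/3*44) = 3*(-183 - 2240480/3) = 3*(-2241029/3) = -2241029)
√(s(-549) + J) = √(-549 - 2241029) = √(-2241578) = I*√2241578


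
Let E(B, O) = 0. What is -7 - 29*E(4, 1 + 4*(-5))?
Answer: -7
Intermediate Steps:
-7 - 29*E(4, 1 + 4*(-5)) = -7 - 29*0 = -7 + 0 = -7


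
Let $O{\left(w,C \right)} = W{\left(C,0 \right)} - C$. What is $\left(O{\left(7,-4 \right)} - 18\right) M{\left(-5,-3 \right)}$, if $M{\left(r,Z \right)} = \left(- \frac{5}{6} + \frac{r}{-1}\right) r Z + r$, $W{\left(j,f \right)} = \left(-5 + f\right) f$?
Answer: $-805$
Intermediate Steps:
$W{\left(j,f \right)} = f \left(-5 + f\right)$
$O{\left(w,C \right)} = - C$ ($O{\left(w,C \right)} = 0 \left(-5 + 0\right) - C = 0 \left(-5\right) - C = 0 - C = - C$)
$M{\left(r,Z \right)} = r + Z r \left(- \frac{5}{6} - r\right)$ ($M{\left(r,Z \right)} = \left(\left(-5\right) \frac{1}{6} + r \left(-1\right)\right) r Z + r = \left(- \frac{5}{6} - r\right) r Z + r = r \left(- \frac{5}{6} - r\right) Z + r = Z r \left(- \frac{5}{6} - r\right) + r = r + Z r \left(- \frac{5}{6} - r\right)$)
$\left(O{\left(7,-4 \right)} - 18\right) M{\left(-5,-3 \right)} = \left(\left(-1\right) \left(-4\right) - 18\right) \frac{1}{6} \left(-5\right) \left(6 - -15 - \left(-18\right) \left(-5\right)\right) = \left(4 - 18\right) \frac{1}{6} \left(-5\right) \left(6 + 15 - 90\right) = - 14 \cdot \frac{1}{6} \left(-5\right) \left(-69\right) = \left(-14\right) \frac{115}{2} = -805$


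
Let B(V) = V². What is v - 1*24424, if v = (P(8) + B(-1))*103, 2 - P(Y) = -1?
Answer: -24012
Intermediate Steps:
P(Y) = 3 (P(Y) = 2 - 1*(-1) = 2 + 1 = 3)
v = 412 (v = (3 + (-1)²)*103 = (3 + 1)*103 = 4*103 = 412)
v - 1*24424 = 412 - 1*24424 = 412 - 24424 = -24012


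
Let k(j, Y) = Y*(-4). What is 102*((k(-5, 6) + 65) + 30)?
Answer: 7242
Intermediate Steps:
k(j, Y) = -4*Y
102*((k(-5, 6) + 65) + 30) = 102*((-4*6 + 65) + 30) = 102*((-24 + 65) + 30) = 102*(41 + 30) = 102*71 = 7242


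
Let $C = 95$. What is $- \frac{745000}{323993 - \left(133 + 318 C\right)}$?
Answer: $- \frac{14900}{5873} \approx -2.537$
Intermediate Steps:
$- \frac{745000}{323993 - \left(133 + 318 C\right)} = - \frac{745000}{323993 - 30343} = - \frac{745000}{293650} = \left(-745000\right) \frac{1}{293650} = - \frac{14900}{5873}$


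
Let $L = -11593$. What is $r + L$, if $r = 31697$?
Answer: $20104$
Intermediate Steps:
$r + L = 31697 - 11593 = 20104$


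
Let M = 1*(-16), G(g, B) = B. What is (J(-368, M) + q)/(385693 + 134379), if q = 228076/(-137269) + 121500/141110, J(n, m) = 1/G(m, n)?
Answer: -572543850507/370716189925992064 ≈ -1.5444e-6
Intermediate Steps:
M = -16
J(n, m) = 1/n
q = -1550562086/1937002859 (q = 228076*(-1/137269) + 121500*(1/141110) = -228076/137269 + 12150/14111 = -1550562086/1937002859 ≈ -0.80050)
(J(-368, M) + q)/(385693 + 134379) = (1/(-368) - 1550562086/1937002859)/(385693 + 134379) = (-1/368 - 1550562086/1937002859)/520072 = -572543850507/712817052112*1/520072 = -572543850507/370716189925992064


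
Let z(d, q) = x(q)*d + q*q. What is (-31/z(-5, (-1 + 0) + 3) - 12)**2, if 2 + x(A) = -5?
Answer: 249001/1521 ≈ 163.71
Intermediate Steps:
x(A) = -7 (x(A) = -2 - 5 = -7)
z(d, q) = q**2 - 7*d (z(d, q) = -7*d + q*q = -7*d + q**2 = q**2 - 7*d)
(-31/z(-5, (-1 + 0) + 3) - 12)**2 = (-31/(((-1 + 0) + 3)**2 - 7*(-5)) - 12)**2 = (-31/((-1 + 3)**2 + 35) - 12)**2 = (-31/(2**2 + 35) - 12)**2 = (-31/(4 + 35) - 12)**2 = (-31/39 - 12)**2 = (-499/39)**2 = 249001/1521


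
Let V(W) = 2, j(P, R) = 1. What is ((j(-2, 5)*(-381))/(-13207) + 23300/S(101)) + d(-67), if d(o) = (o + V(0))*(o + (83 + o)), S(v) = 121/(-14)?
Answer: 989448506/1598047 ≈ 619.16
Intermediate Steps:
S(v) = -121/14 (S(v) = 121*(-1/14) = -121/14)
d(o) = (2 + o)*(83 + 2*o) (d(o) = (o + 2)*(o + (83 + o)) = (2 + o)*(83 + 2*o))
((j(-2, 5)*(-381))/(-13207) + 23300/S(101)) + d(-67) = ((1*(-381))/(-13207) + 23300/(-121/14)) + (166 + 2*(-67)² + 87*(-67)) = (-381*(-1/13207) + 23300*(-14/121)) + (166 + 2*4489 - 5829) = (381/13207 - 326200/121) + (166 + 8978 - 5829) = -4308077299/1598047 + 3315 = 989448506/1598047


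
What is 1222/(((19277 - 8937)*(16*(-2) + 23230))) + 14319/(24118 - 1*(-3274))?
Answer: 9134823479/17474589440 ≈ 0.52275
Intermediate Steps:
1222/(((19277 - 8937)*(16*(-2) + 23230))) + 14319/(24118 - 1*(-3274)) = 1222/((10340*(-32 + 23230))) + 14319/(24118 + 3274) = 1222/((10340*23198)) + 14319/27392 = 1222/239867320 + 14319*(1/27392) = 1222*(1/239867320) + 14319/27392 = 13/2551780 + 14319/27392 = 9134823479/17474589440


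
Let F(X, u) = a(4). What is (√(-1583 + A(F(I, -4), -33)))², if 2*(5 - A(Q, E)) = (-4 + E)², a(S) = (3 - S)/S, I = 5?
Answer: -4525/2 ≈ -2262.5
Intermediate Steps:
a(S) = (3 - S)/S
F(X, u) = -¼ (F(X, u) = (3 - 1*4)/4 = (3 - 4)/4 = (¼)*(-1) = -¼)
A(Q, E) = 5 - (-4 + E)²/2
(√(-1583 + A(F(I, -4), -33)))² = (√(-1583 + (5 - (-4 - 33)²/2)))² = (√(-1583 + (5 - ½*(-37)²)))² = (√(-1583 + (5 - ½*1369)))² = (√(-1583 + (5 - 1369/2)))² = (√(-1583 - 1359/2))² = (√(-4525/2))² = (5*I*√362/2)² = -4525/2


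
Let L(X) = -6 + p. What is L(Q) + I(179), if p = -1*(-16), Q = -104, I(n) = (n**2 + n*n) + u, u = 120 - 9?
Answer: 64203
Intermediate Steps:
u = 111
I(n) = 111 + 2*n**2 (I(n) = (n**2 + n*n) + 111 = (n**2 + n**2) + 111 = 2*n**2 + 111 = 111 + 2*n**2)
p = 16
L(X) = 10 (L(X) = -6 + 16 = 10)
L(Q) + I(179) = 10 + (111 + 2*179**2) = 10 + (111 + 2*32041) = 10 + (111 + 64082) = 10 + 64193 = 64203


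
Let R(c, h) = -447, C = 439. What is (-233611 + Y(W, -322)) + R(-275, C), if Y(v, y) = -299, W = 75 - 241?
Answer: -234357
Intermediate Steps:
W = -166
(-233611 + Y(W, -322)) + R(-275, C) = (-233611 - 299) - 447 = -233910 - 447 = -234357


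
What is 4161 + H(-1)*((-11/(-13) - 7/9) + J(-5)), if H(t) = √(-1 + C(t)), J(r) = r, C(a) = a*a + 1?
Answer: 486260/117 ≈ 4156.1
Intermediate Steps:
C(a) = 1 + a² (C(a) = a² + 1 = 1 + a²)
H(t) = √(t²) (H(t) = √(-1 + (1 + t²)) = √(t²))
4161 + H(-1)*((-11/(-13) - 7/9) + J(-5)) = 4161 + √((-1)²)*((-11/(-13) - 7/9) - 5) = 4161 + √1*((-11*(-1/13) - 7*⅑) - 5) = 4161 + 1*((11/13 - 7/9) - 5) = 4161 + 1*(8/117 - 5) = 4161 + 1*(-577/117) = 4161 - 577/117 = 486260/117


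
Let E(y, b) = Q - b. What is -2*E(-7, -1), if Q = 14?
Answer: -30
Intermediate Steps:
E(y, b) = 14 - b
-2*E(-7, -1) = -2*(14 - 1*(-1)) = -2*(14 + 1) = -2*15 = -30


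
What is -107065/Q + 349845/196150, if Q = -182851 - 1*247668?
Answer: 34323143861/16889260370 ≈ 2.0322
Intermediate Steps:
Q = -430519 (Q = -182851 - 247668 = -430519)
-107065/Q + 349845/196150 = -107065/(-430519) + 349845/196150 = -107065*(-1/430519) + 349845*(1/196150) = 107065/430519 + 69969/39230 = 34323143861/16889260370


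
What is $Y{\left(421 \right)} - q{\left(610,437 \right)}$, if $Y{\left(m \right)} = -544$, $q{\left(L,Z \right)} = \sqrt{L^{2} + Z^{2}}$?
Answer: $-544 - \sqrt{563069} \approx -1294.4$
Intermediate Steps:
$Y{\left(421 \right)} - q{\left(610,437 \right)} = -544 - \sqrt{610^{2} + 437^{2}} = -544 - \sqrt{372100 + 190969} = -544 - \sqrt{563069}$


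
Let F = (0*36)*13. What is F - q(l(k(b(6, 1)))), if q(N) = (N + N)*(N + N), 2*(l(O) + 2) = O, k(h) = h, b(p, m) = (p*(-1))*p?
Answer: -1600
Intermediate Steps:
b(p, m) = -p² (b(p, m) = (-p)*p = -p²)
F = 0 (F = 0*13 = 0)
l(O) = -2 + O/2
q(N) = 4*N² (q(N) = (2*N)*(2*N) = 4*N²)
F - q(l(k(b(6, 1)))) = 0 - 4*(-2 + (-1*6²)/2)² = 0 - 4*(-2 + (-1*36)/2)² = 0 - 4*(-2 + (½)*(-36))² = 0 - 4*(-2 - 18)² = 0 - 4*(-20)² = 0 - 4*400 = 0 - 1*1600 = 0 - 1600 = -1600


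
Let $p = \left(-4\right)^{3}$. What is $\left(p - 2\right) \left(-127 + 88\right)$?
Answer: $2574$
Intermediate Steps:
$p = -64$
$\left(p - 2\right) \left(-127 + 88\right) = \left(-64 - 2\right) \left(-127 + 88\right) = \left(-66\right) \left(-39\right) = 2574$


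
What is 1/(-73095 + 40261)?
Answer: -1/32834 ≈ -3.0456e-5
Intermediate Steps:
1/(-73095 + 40261) = 1/(-32834) = -1/32834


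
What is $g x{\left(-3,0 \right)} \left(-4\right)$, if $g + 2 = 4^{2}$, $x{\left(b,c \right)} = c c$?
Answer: $0$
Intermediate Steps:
$x{\left(b,c \right)} = c^{2}$
$g = 14$ ($g = -2 + 4^{2} = -2 + 16 = 14$)
$g x{\left(-3,0 \right)} \left(-4\right) = 14 \cdot 0^{2} \left(-4\right) = 14 \cdot 0 \left(-4\right) = 0 \left(-4\right) = 0$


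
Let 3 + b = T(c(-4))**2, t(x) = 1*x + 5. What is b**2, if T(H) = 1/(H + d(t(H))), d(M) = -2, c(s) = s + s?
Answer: 89401/10000 ≈ 8.9401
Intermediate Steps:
c(s) = 2*s
t(x) = 5 + x (t(x) = x + 5 = 5 + x)
T(H) = 1/(-2 + H) (T(H) = 1/(H - 2) = 1/(-2 + H))
b = -299/100 (b = -3 + (1/(-2 + 2*(-4)))**2 = -3 + (1/(-2 - 8))**2 = -3 + (1/(-10))**2 = -3 + (-1/10)**2 = -3 + 1/100 = -299/100 ≈ -2.9900)
b**2 = (-299/100)**2 = 89401/10000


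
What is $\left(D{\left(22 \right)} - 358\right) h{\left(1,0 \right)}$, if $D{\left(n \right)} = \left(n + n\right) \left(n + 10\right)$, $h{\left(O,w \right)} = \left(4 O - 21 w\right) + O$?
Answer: $5250$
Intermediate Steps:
$h{\left(O,w \right)} = - 21 w + 5 O$ ($h{\left(O,w \right)} = \left(- 21 w + 4 O\right) + O = - 21 w + 5 O$)
$D{\left(n \right)} = 2 n \left(10 + n\right)$
$\left(D{\left(22 \right)} - 358\right) h{\left(1,0 \right)} = \left(2 \cdot 22 \left(10 + 22\right) - 358\right) \left(\left(-21\right) 0 + 5 \cdot 1\right) = \left(2 \cdot 22 \cdot 32 - 358\right) \left(0 + 5\right) = \left(1408 - 358\right) 5 = 1050 \cdot 5 = 5250$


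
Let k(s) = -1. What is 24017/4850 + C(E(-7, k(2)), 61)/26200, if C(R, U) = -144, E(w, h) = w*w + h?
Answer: 628547/127070 ≈ 4.9465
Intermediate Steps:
E(w, h) = h + w² (E(w, h) = w² + h = h + w²)
24017/4850 + C(E(-7, k(2)), 61)/26200 = 24017/4850 - 144/26200 = 24017*(1/4850) - 144*1/26200 = 24017/4850 - 18/3275 = 628547/127070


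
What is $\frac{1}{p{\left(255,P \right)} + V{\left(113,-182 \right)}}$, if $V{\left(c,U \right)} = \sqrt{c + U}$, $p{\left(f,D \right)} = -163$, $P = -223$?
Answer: $- \frac{163}{26638} - \frac{i \sqrt{69}}{26638} \approx -0.0061191 - 0.00031183 i$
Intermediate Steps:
$V{\left(c,U \right)} = \sqrt{U + c}$
$\frac{1}{p{\left(255,P \right)} + V{\left(113,-182 \right)}} = \frac{1}{-163 + \sqrt{-182 + 113}} = \frac{1}{-163 + \sqrt{-69}} = \frac{1}{-163 + i \sqrt{69}}$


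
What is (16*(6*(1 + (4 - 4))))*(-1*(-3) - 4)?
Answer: -96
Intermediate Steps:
(16*(6*(1 + (4 - 4))))*(-1*(-3) - 4) = (16*(6*(1 + 0)))*(3 - 4) = (16*(6*1))*(-1) = (16*6)*(-1) = 96*(-1) = -96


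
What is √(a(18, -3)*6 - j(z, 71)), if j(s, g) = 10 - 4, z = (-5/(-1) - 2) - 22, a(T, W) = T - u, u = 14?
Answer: 3*√2 ≈ 4.2426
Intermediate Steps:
a(T, W) = -14 + T (a(T, W) = T - 1*14 = T - 14 = -14 + T)
z = -19 (z = (-1*(-5) - 2) - 22 = (5 - 2) - 22 = 3 - 22 = -19)
j(s, g) = 6
√(a(18, -3)*6 - j(z, 71)) = √((-14 + 18)*6 - 1*6) = √(4*6 - 6) = √(24 - 6) = √18 = 3*√2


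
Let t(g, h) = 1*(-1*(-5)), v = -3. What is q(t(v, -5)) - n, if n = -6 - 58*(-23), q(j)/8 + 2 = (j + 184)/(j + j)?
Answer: -5964/5 ≈ -1192.8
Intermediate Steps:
t(g, h) = 5 (t(g, h) = 1*5 = 5)
q(j) = -16 + 4*(184 + j)/j (q(j) = -16 + 8*((j + 184)/(j + j)) = -16 + 8*((184 + j)/((2*j))) = -16 + 8*((184 + j)*(1/(2*j))) = -16 + 8*((184 + j)/(2*j)) = -16 + 4*(184 + j)/j)
n = 1328 (n = -6 + 1334 = 1328)
q(t(v, -5)) - n = (-12 + 736/5) - 1*1328 = (-12 + 736*(1/5)) - 1328 = (-12 + 736/5) - 1328 = 676/5 - 1328 = -5964/5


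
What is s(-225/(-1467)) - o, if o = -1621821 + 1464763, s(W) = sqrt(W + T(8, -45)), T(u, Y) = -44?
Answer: 157058 + I*sqrt(1164961)/163 ≈ 1.5706e+5 + 6.6217*I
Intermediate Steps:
s(W) = sqrt(-44 + W) (s(W) = sqrt(W - 44) = sqrt(-44 + W))
o = -157058
s(-225/(-1467)) - o = sqrt(-44 - 225/(-1467)) - 1*(-157058) = sqrt(-44 - 225*(-1/1467)) + 157058 = sqrt(-44 + 25/163) + 157058 = sqrt(-7147/163) + 157058 = I*sqrt(1164961)/163 + 157058 = 157058 + I*sqrt(1164961)/163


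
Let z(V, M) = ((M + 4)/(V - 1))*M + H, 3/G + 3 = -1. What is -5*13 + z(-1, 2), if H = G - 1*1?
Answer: -291/4 ≈ -72.750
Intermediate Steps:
G = -¾ (G = 3/(-3 - 1) = 3/(-4) = 3*(-¼) = -¾ ≈ -0.75000)
H = -7/4 (H = -¾ - 1*1 = -¾ - 1 = -7/4 ≈ -1.7500)
z(V, M) = -7/4 + M*(4 + M)/(-1 + V) (z(V, M) = ((M + 4)/(V - 1))*M - 7/4 = ((4 + M)/(-1 + V))*M - 7/4 = M*(4 + M)/(-1 + V) - 7/4 = -7/4 + M*(4 + M)/(-1 + V))
-5*13 + z(-1, 2) = -5*13 + (7 - 7*(-1) + 4*2² + 16*2)/(4*(-1 - 1)) = -65 + (¼)*(7 + 7 + 4*4 + 32)/(-2) = -65 + (¼)*(-½)*(7 + 7 + 16 + 32) = -65 + (¼)*(-½)*62 = -65 - 31/4 = -291/4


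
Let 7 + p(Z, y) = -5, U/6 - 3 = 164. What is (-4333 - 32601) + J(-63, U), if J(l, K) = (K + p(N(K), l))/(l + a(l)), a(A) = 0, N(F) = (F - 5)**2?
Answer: -258648/7 ≈ -36950.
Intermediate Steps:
N(F) = (-5 + F)**2
U = 1002 (U = 18 + 6*164 = 18 + 984 = 1002)
p(Z, y) = -12 (p(Z, y) = -7 - 5 = -12)
J(l, K) = (-12 + K)/l (J(l, K) = (K - 12)/(l + 0) = (-12 + K)/l)
(-4333 - 32601) + J(-63, U) = (-4333 - 32601) + (-12 + 1002)/(-63) = -36934 - 1/63*990 = -36934 - 110/7 = -258648/7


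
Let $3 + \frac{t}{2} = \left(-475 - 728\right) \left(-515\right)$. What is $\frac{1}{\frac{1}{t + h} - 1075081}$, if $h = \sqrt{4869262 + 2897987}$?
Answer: $- \frac{1650594857224022283}{1774523169697926984364120} + \frac{\sqrt{7767249}}{1774523169697926984364120} \approx -9.3016 \cdot 10^{-7}$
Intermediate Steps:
$t = 1239084$ ($t = -6 + 2 \left(-475 - 728\right) \left(-515\right) = -6 + 2 \left(\left(-1203\right) \left(-515\right)\right) = -6 + 2 \cdot 619545 = -6 + 1239090 = 1239084$)
$h = \sqrt{7767249} \approx 2787.0$
$\frac{1}{\frac{1}{t + h} - 1075081} = \frac{1}{\frac{1}{1239084 + \sqrt{7767249}} - 1075081} = \frac{1}{-1075081 + \frac{1}{1239084 + \sqrt{7767249}}}$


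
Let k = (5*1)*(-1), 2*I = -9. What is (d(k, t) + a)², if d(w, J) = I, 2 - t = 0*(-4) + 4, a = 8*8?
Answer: 14161/4 ≈ 3540.3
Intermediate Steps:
a = 64
I = -9/2 (I = (½)*(-9) = -9/2 ≈ -4.5000)
k = -5 (k = 5*(-1) = -5)
t = -2 (t = 2 - (0*(-4) + 4) = 2 - (0 + 4) = 2 - 1*4 = 2 - 4 = -2)
d(w, J) = -9/2
(d(k, t) + a)² = (-9/2 + 64)² = (119/2)² = 14161/4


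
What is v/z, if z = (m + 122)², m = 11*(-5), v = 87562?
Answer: 87562/4489 ≈ 19.506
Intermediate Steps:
m = -55
z = 4489 (z = (-55 + 122)² = 67² = 4489)
v/z = 87562/4489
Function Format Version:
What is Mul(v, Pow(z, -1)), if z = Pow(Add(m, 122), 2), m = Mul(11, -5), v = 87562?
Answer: Rational(87562, 4489) ≈ 19.506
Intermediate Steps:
m = -55
z = 4489 (z = Pow(Add(-55, 122), 2) = Pow(67, 2) = 4489)
Mul(v, Pow(z, -1)) = Mul(87562, Pow(4489, -1)) = Mul(87562, Rational(1, 4489)) = Rational(87562, 4489)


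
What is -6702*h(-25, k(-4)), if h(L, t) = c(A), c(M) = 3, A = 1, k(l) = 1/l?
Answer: -20106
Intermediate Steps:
h(L, t) = 3
-6702*h(-25, k(-4)) = -6702*3 = -20106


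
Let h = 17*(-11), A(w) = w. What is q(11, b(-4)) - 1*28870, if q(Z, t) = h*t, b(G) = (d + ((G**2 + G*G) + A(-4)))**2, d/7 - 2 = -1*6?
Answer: -28870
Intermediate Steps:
h = -187
d = -28 (d = 14 + 7*(-1*6) = 14 + 7*(-6) = 14 - 42 = -28)
b(G) = (-32 + 2*G**2)**2 (b(G) = (-28 + ((G**2 + G*G) - 4))**2 = (-28 + ((G**2 + G**2) - 4))**2 = (-28 + (2*G**2 - 4))**2 = (-28 + (-4 + 2*G**2))**2 = (-32 + 2*G**2)**2)
q(Z, t) = -187*t
q(11, b(-4)) - 1*28870 = -748*(-16 + (-4)**2)**2 - 1*28870 = -748*(-16 + 16)**2 - 28870 = -748*0**2 - 28870 = -748*0 - 28870 = -187*0 - 28870 = 0 - 28870 = -28870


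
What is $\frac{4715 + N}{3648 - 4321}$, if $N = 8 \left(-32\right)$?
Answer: $- \frac{4459}{673} \approx -6.6256$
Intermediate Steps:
$N = -256$
$\frac{4715 + N}{3648 - 4321} = \frac{4715 - 256}{3648 - 4321} = \frac{4459}{-673} = 4459 \left(- \frac{1}{673}\right) = - \frac{4459}{673}$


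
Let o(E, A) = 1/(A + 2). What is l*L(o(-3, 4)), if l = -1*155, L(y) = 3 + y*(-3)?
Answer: -775/2 ≈ -387.50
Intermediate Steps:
o(E, A) = 1/(2 + A)
L(y) = 3 - 3*y
l = -155
l*L(o(-3, 4)) = -155*(3 - 3/(2 + 4)) = -155*(3 - 3/6) = -155*(3 - 3*1/6) = -155*(3 - 1/2) = -155*5/2 = -775/2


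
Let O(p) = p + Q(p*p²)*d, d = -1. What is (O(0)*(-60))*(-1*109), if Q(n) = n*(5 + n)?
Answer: 0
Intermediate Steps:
O(p) = p - p³*(5 + p³) (O(p) = p + ((p*p²)*(5 + p*p²))*(-1) = p + (p³*(5 + p³))*(-1) = p - p³*(5 + p³))
(O(0)*(-60))*(-1*109) = ((0 - 1*0⁶ - 5*0³)*(-60))*(-1*109) = ((0 - 1*0 - 5*0)*(-60))*(-109) = ((0 + 0 + 0)*(-60))*(-109) = (0*(-60))*(-109) = 0*(-109) = 0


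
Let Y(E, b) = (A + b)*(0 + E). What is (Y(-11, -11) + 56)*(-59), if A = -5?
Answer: -13688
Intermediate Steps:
Y(E, b) = E*(-5 + b) (Y(E, b) = (-5 + b)*(0 + E) = (-5 + b)*E = E*(-5 + b))
(Y(-11, -11) + 56)*(-59) = (-11*(-5 - 11) + 56)*(-59) = (-11*(-16) + 56)*(-59) = (176 + 56)*(-59) = 232*(-59) = -13688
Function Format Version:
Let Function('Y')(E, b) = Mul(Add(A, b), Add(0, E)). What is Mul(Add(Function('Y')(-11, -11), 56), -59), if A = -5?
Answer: -13688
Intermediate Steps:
Function('Y')(E, b) = Mul(E, Add(-5, b)) (Function('Y')(E, b) = Mul(Add(-5, b), Add(0, E)) = Mul(Add(-5, b), E) = Mul(E, Add(-5, b)))
Mul(Add(Function('Y')(-11, -11), 56), -59) = Mul(Add(Mul(-11, Add(-5, -11)), 56), -59) = Mul(Add(Mul(-11, -16), 56), -59) = Mul(Add(176, 56), -59) = Mul(232, -59) = -13688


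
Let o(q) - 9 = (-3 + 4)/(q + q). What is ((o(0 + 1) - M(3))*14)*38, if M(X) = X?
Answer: 3458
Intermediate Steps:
o(q) = 9 + 1/(2*q) (o(q) = 9 + (-3 + 4)/(q + q) = 9 + 1/(2*q))
((o(0 + 1) - M(3))*14)*38 = (((9 + 1/(2*(0 + 1))) - 1*3)*14)*38 = (((9 + (½)/1) - 3)*14)*38 = (((9 + (½)*1) - 3)*14)*38 = (((9 + ½) - 3)*14)*38 = ((19/2 - 3)*14)*38 = ((13/2)*14)*38 = 91*38 = 3458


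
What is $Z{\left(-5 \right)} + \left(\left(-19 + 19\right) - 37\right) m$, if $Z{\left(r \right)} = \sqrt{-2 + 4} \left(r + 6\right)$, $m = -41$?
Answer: $1517 + \sqrt{2} \approx 1518.4$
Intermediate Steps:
$Z{\left(r \right)} = \sqrt{2} \left(6 + r\right)$
$Z{\left(-5 \right)} + \left(\left(-19 + 19\right) - 37\right) m = \sqrt{2} \left(6 - 5\right) + \left(\left(-19 + 19\right) - 37\right) \left(-41\right) = \sqrt{2} \cdot 1 + \left(0 - 37\right) \left(-41\right) = \sqrt{2} - -1517 = \sqrt{2} + 1517 = 1517 + \sqrt{2}$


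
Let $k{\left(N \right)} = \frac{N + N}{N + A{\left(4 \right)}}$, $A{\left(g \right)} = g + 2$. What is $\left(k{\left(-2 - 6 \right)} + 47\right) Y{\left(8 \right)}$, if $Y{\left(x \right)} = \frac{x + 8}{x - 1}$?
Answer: $\frac{880}{7} \approx 125.71$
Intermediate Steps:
$A{\left(g \right)} = 2 + g$
$Y{\left(x \right)} = \frac{8 + x}{-1 + x}$
$k{\left(N \right)} = \frac{2 N}{6 + N}$ ($k{\left(N \right)} = \frac{N + N}{N + \left(2 + 4\right)} = \frac{2 N}{N + 6} = \frac{2 N}{6 + N}$)
$\left(k{\left(-2 - 6 \right)} + 47\right) Y{\left(8 \right)} = \left(\frac{2 \left(-2 - 6\right)}{6 - 8} + 47\right) \frac{8 + 8}{-1 + 8} = \left(\frac{2 \left(-2 - 6\right)}{6 - 8} + 47\right) \frac{1}{7} \cdot 16 = \left(2 \left(-8\right) \frac{1}{6 - 8} + 47\right) \frac{1}{7} \cdot 16 = \left(2 \left(-8\right) \frac{1}{-2} + 47\right) \frac{16}{7} = \left(2 \left(-8\right) \left(- \frac{1}{2}\right) + 47\right) \frac{16}{7} = \left(8 + 47\right) \frac{16}{7} = 55 \cdot \frac{16}{7} = \frac{880}{7}$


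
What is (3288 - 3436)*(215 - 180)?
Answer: -5180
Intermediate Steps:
(3288 - 3436)*(215 - 180) = -148*35 = -5180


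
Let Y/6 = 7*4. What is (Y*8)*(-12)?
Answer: -16128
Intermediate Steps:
Y = 168 (Y = 6*(7*4) = 6*28 = 168)
(Y*8)*(-12) = (168*8)*(-12) = 1344*(-12) = -16128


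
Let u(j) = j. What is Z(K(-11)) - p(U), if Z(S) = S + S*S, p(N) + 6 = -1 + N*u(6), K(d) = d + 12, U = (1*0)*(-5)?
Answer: 9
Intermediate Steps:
U = 0 (U = 0*(-5) = 0)
K(d) = 12 + d
p(N) = -7 + 6*N (p(N) = -6 + (-1 + N*6) = -6 + (-1 + 6*N) = -7 + 6*N)
Z(S) = S + S²
Z(K(-11)) - p(U) = (12 - 11)*(1 + (12 - 11)) - (-7 + 6*0) = 1*(1 + 1) - (-7 + 0) = 1*2 - 1*(-7) = 2 + 7 = 9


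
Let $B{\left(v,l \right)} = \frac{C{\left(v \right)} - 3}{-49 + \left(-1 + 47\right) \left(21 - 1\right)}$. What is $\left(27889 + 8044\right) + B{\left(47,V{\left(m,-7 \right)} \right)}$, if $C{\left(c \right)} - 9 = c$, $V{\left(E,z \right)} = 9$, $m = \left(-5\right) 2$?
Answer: $\frac{31297696}{871} \approx 35933.0$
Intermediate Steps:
$m = -10$
$C{\left(c \right)} = 9 + c$
$B{\left(v,l \right)} = \frac{6}{871} + \frac{v}{871}$ ($B{\left(v,l \right)} = \frac{\left(9 + v\right) - 3}{-49 + \left(-1 + 47\right) \left(21 - 1\right)} = \frac{6 + v}{-49 + 46 \cdot 20} = \frac{6 + v}{-49 + 920} = \frac{6 + v}{871} = \left(6 + v\right) \frac{1}{871} = \frac{6}{871} + \frac{v}{871}$)
$\left(27889 + 8044\right) + B{\left(47,V{\left(m,-7 \right)} \right)} = \left(27889 + 8044\right) + \left(\frac{6}{871} + \frac{1}{871} \cdot 47\right) = 35933 + \left(\frac{6}{871} + \frac{47}{871}\right) = 35933 + \frac{53}{871} = \frac{31297696}{871}$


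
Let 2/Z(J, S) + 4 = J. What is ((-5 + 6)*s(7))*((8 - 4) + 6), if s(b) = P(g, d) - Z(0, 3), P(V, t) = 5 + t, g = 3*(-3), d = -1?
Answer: 45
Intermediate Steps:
g = -9
Z(J, S) = 2/(-4 + J)
s(b) = 9/2 (s(b) = (5 - 1) - 2/(-4 + 0) = 4 - 2/(-4) = 4 - 2*(-1)/4 = 4 - 1*(-½) = 4 + ½ = 9/2)
((-5 + 6)*s(7))*((8 - 4) + 6) = ((-5 + 6)*(9/2))*((8 - 4) + 6) = (1*(9/2))*(4 + 6) = (9/2)*10 = 45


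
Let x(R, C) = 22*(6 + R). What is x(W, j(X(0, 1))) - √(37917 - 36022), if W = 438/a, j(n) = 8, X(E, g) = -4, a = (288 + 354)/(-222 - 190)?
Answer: -647548/107 - √1895 ≈ -6095.4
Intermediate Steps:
a = -321/206 (a = 642/(-412) = 642*(-1/412) = -321/206 ≈ -1.5583)
W = -30076/107 (W = 438/(-321/206) = 438*(-206/321) = -30076/107 ≈ -281.08)
x(R, C) = 132 + 22*R
x(W, j(X(0, 1))) - √(37917 - 36022) = (132 + 22*(-30076/107)) - √(37917 - 36022) = (132 - 661672/107) - √1895 = -647548/107 - √1895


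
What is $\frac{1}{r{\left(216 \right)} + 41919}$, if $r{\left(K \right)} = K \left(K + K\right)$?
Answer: $\frac{1}{135231} \approx 7.3948 \cdot 10^{-6}$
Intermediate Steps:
$r{\left(K \right)} = 2 K^{2}$ ($r{\left(K \right)} = K 2 K = 2 K^{2}$)
$\frac{1}{r{\left(216 \right)} + 41919} = \frac{1}{2 \cdot 216^{2} + 41919} = \frac{1}{2 \cdot 46656 + 41919} = \frac{1}{93312 + 41919} = \frac{1}{135231}$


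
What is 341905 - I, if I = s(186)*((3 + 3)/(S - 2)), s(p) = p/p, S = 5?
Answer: 341903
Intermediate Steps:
s(p) = 1
I = 2 (I = 1*((3 + 3)/(5 - 2)) = 1*(6/3) = 1*(6*(1/3)) = 1*2 = 2)
341905 - I = 341905 - 1*2 = 341905 - 2 = 341903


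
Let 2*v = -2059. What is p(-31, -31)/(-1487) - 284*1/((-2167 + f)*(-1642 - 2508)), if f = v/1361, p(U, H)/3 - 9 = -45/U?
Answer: -384477557888/18206550637325 ≈ -0.021118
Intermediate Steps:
v = -2059/2 (v = (½)*(-2059) = -2059/2 ≈ -1029.5)
p(U, H) = 27 - 135/U (p(U, H) = 27 + 3*(-45/U) = 27 - 135/U)
f = -2059/2722 (f = -2059/2/1361 = -2059/2*1/1361 = -2059/2722 ≈ -0.75643)
p(-31, -31)/(-1487) - 284*1/((-2167 + f)*(-1642 - 2508)) = (27 - 135/(-31))/(-1487) - 284*1/((-2167 - 2059/2722)*(-1642 - 2508)) = (27 - 135*(-1/31))*(-1/1487) - 284/((-5900633/2722*(-4150))) = (27 + 135/31)*(-1/1487) - 284/12243813475/1361 = (972/31)*(-1/1487) - 284*1361/12243813475 = -972/46097 - 386524/12243813475 = -384477557888/18206550637325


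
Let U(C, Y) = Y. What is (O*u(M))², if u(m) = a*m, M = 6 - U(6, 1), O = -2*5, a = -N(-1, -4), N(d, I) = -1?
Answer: 2500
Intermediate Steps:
a = 1 (a = -1*(-1) = 1)
O = -10
M = 5 (M = 6 - 1*1 = 6 - 1 = 5)
u(m) = m (u(m) = 1*m = m)
(O*u(M))² = (-10*5)² = (-50)² = 2500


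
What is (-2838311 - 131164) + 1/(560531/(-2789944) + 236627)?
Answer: -1960374697370362631/660175518357 ≈ -2.9695e+6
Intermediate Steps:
(-2838311 - 131164) + 1/(560531/(-2789944) + 236627) = -2969475 + 1/(560531*(-1/2789944) + 236627) = -2969475 + 1/(-560531/2789944 + 236627) = -2969475 + 1/(660175518357/2789944) = -2969475 + 2789944/660175518357 = -1960374697370362631/660175518357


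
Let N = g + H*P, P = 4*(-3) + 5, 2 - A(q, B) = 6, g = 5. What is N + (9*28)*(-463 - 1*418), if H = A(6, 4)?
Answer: -221979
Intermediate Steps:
A(q, B) = -4 (A(q, B) = 2 - 1*6 = 2 - 6 = -4)
H = -4
P = -7 (P = -12 + 5 = -7)
N = 33 (N = 5 - 4*(-7) = 5 + 28 = 33)
N + (9*28)*(-463 - 1*418) = 33 + (9*28)*(-463 - 1*418) = 33 + 252*(-463 - 418) = 33 + 252*(-881) = 33 - 222012 = -221979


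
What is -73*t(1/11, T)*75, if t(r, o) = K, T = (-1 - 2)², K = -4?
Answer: 21900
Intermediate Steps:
T = 9 (T = (-3)² = 9)
t(r, o) = -4
-73*t(1/11, T)*75 = -73*(-4)*75 = 292*75 = 21900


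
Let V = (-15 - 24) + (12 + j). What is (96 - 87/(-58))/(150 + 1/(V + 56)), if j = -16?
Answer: 2535/3902 ≈ 0.64967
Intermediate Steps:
V = -43 (V = (-15 - 24) + (12 - 16) = -39 - 4 = -43)
(96 - 87/(-58))/(150 + 1/(V + 56)) = (96 - 87/(-58))/(150 + 1/(-43 + 56)) = (96 - 87*(-1/58))/(150 + 1/13) = (96 + 3/2)/(150 + 1/13) = 195/(2*(1951/13)) = (195/2)*(13/1951) = 2535/3902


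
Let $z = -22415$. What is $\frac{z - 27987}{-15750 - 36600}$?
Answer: $\frac{25201}{26175} \approx 0.96279$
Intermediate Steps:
$\frac{z - 27987}{-15750 - 36600} = \frac{-22415 - 27987}{-15750 - 36600} = - \frac{50402}{-52350} = \left(-50402\right) \left(- \frac{1}{52350}\right) = \frac{25201}{26175}$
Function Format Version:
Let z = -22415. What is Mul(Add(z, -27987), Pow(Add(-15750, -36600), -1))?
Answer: Rational(25201, 26175) ≈ 0.96279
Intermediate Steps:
Mul(Add(z, -27987), Pow(Add(-15750, -36600), -1)) = Mul(Add(-22415, -27987), Pow(Add(-15750, -36600), -1)) = Mul(-50402, Pow(-52350, -1)) = Mul(-50402, Rational(-1, 52350)) = Rational(25201, 26175)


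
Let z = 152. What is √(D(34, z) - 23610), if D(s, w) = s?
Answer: 2*I*√5894 ≈ 153.54*I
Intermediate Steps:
√(D(34, z) - 23610) = √(34 - 23610) = √(-23576) = 2*I*√5894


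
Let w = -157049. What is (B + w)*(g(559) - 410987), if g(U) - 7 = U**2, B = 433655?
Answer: -27245414394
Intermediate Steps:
g(U) = 7 + U**2
(B + w)*(g(559) - 410987) = (433655 - 157049)*((7 + 559**2) - 410987) = 276606*((7 + 312481) - 410987) = 276606*(312488 - 410987) = 276606*(-98499) = -27245414394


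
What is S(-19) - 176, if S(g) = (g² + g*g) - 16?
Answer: 530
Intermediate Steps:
S(g) = -16 + 2*g² (S(g) = (g² + g²) - 16 = 2*g² - 16 = -16 + 2*g²)
S(-19) - 176 = (-16 + 2*(-19)²) - 176 = (-16 + 2*361) - 176 = (-16 + 722) - 176 = 706 - 176 = 530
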